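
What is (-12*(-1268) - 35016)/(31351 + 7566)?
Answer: -19800/38917 ≈ -0.50877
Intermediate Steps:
(-12*(-1268) - 35016)/(31351 + 7566) = (15216 - 35016)/38917 = -19800*1/38917 = -19800/38917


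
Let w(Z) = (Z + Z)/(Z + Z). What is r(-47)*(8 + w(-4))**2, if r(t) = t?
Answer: -3807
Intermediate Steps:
w(Z) = 1 (w(Z) = (2*Z)/((2*Z)) = (2*Z)*(1/(2*Z)) = 1)
r(-47)*(8 + w(-4))**2 = -47*(8 + 1)**2 = -47*9**2 = -47*81 = -3807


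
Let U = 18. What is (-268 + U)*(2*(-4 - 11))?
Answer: 7500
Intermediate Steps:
(-268 + U)*(2*(-4 - 11)) = (-268 + 18)*(2*(-4 - 11)) = -500*(-15) = -250*(-30) = 7500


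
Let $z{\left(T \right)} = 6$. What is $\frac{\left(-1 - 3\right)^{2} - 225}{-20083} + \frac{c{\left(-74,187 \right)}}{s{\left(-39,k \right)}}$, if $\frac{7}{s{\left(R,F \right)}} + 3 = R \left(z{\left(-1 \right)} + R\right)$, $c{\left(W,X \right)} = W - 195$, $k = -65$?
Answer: $- \frac{52154785}{1057} \approx -49342.0$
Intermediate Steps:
$c{\left(W,X \right)} = -195 + W$
$s{\left(R,F \right)} = \frac{7}{-3 + R \left(6 + R\right)}$
$\frac{\left(-1 - 3\right)^{2} - 225}{-20083} + \frac{c{\left(-74,187 \right)}}{s{\left(-39,k \right)}} = \frac{\left(-1 - 3\right)^{2} - 225}{-20083} + \frac{-195 - 74}{7 \frac{1}{-3 + \left(-39\right)^{2} + 6 \left(-39\right)}} = \left(\left(-4\right)^{2} - 225\right) \left(- \frac{1}{20083}\right) - \frac{269}{7 \frac{1}{-3 + 1521 - 234}} = \left(16 - 225\right) \left(- \frac{1}{20083}\right) - \frac{269}{7 \cdot \frac{1}{1284}} = \left(-209\right) \left(- \frac{1}{20083}\right) - \frac{269}{7 \cdot \frac{1}{1284}} = \frac{11}{1057} - \frac{269}{\frac{7}{1284}} = \frac{11}{1057} - \frac{345396}{7} = - \frac{52154785}{1057}$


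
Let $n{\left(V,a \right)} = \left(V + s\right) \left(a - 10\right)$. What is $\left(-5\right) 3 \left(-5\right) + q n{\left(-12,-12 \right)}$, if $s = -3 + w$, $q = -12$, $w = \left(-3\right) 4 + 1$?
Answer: $-6789$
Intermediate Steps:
$w = -11$ ($w = -12 + 1 = -11$)
$s = -14$ ($s = -3 - 11 = -14$)
$n{\left(V,a \right)} = \left(-14 + V\right) \left(-10 + a\right)$ ($n{\left(V,a \right)} = \left(V - 14\right) \left(a - 10\right) = \left(-14 + V\right) \left(-10 + a\right)$)
$\left(-5\right) 3 \left(-5\right) + q n{\left(-12,-12 \right)} = \left(-5\right) 3 \left(-5\right) - 12 \left(140 - -168 - -120 - -144\right) = \left(-15\right) \left(-5\right) - 12 \left(140 + 168 + 120 + 144\right) = 75 - 6864 = -6789$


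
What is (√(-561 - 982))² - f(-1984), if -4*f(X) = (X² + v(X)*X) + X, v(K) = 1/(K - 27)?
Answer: 1974852771/2011 ≈ 9.8203e+5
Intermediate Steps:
v(K) = 1/(-27 + K)
f(X) = -X/4 - X²/4 - X/(4*(-27 + X)) (f(X) = -((X² + X/(-27 + X)) + X)/4 = -(X + X² + X/(-27 + X))/4 = -X/4 - X²/4 - X/(4*(-27 + X)))
(√(-561 - 982))² - f(-1984) = (√(-561 - 982))² - (-1984)*(26 - 1*(-1984)² + 26*(-1984))/(4*(-27 - 1984)) = (√(-1543))² - (-1984)*(26 - 1*3936256 - 51584)/(4*(-2011)) = (I*√1543)² - (-1984)*(-1)*(26 - 3936256 - 51584)/(4*2011) = -1543 - (-1984)*(-1)*(-3987814)/(4*2011) = -1543 - 1*(-1977955744/2011) = -1543 + 1977955744/2011 = 1974852771/2011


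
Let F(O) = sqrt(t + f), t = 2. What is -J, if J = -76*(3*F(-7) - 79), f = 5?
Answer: -6004 + 228*sqrt(7) ≈ -5400.8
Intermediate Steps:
F(O) = sqrt(7) (F(O) = sqrt(2 + 5) = sqrt(7))
J = 6004 - 228*sqrt(7) (J = -76*(3*sqrt(7) - 79) = -76*(-79 + 3*sqrt(7)) = 6004 - 228*sqrt(7) ≈ 5400.8)
-J = -(6004 - 228*sqrt(7)) = -6004 + 228*sqrt(7)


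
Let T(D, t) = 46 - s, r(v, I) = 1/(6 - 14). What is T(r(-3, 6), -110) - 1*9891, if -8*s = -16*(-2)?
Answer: -9841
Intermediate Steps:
s = -4 (s = -(-2)*(-2) = -⅛*32 = -4)
r(v, I) = -⅛ (r(v, I) = 1/(-8) = -⅛)
T(D, t) = 50 (T(D, t) = 46 - 1*(-4) = 46 + 4 = 50)
T(r(-3, 6), -110) - 1*9891 = 50 - 1*9891 = 50 - 9891 = -9841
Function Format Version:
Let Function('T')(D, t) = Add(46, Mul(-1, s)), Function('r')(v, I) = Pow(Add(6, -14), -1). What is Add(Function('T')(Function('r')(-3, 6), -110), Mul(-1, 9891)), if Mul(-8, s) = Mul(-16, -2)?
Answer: -9841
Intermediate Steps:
s = -4 (s = Mul(Rational(-1, 8), Mul(-16, -2)) = Mul(Rational(-1, 8), 32) = -4)
Function('r')(v, I) = Rational(-1, 8) (Function('r')(v, I) = Pow(-8, -1) = Rational(-1, 8))
Function('T')(D, t) = 50 (Function('T')(D, t) = Add(46, Mul(-1, -4)) = Add(46, 4) = 50)
Add(Function('T')(Function('r')(-3, 6), -110), Mul(-1, 9891)) = Add(50, Mul(-1, 9891)) = Add(50, -9891) = -9841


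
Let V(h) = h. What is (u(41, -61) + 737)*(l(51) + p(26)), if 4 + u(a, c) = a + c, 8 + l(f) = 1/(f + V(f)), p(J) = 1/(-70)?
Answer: -10187344/1785 ≈ -5707.2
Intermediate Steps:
p(J) = -1/70
l(f) = -8 + 1/(2*f) (l(f) = -8 + 1/(f + f) = -8 + 1/(2*f))
u(a, c) = -4 + a + c (u(a, c) = -4 + (a + c) = -4 + a + c)
(u(41, -61) + 737)*(l(51) + p(26)) = ((-4 + 41 - 61) + 737)*((-8 + (½)/51) - 1/70) = (-24 + 737)*((-8 + (½)*(1/51)) - 1/70) = 713*((-8 + 1/102) - 1/70) = 713*(-815/102 - 1/70) = 713*(-14288/1785) = -10187344/1785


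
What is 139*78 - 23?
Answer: 10819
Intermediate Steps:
139*78 - 23 = 10842 - 23 = 10819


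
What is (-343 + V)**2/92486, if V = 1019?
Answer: 228488/46243 ≈ 4.9410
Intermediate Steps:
(-343 + V)**2/92486 = (-343 + 1019)**2/92486 = 676**2*(1/92486) = 456976*(1/92486) = 228488/46243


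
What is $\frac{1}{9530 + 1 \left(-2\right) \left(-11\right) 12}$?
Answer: $\frac{1}{9794} \approx 0.0001021$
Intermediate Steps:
$\frac{1}{9530 + 1 \left(-2\right) \left(-11\right) 12} = \frac{1}{9530 + \left(-2\right) \left(-11\right) 12} = \frac{1}{9530 + 22 \cdot 12} = \frac{1}{9530 + 264} = \frac{1}{9794}$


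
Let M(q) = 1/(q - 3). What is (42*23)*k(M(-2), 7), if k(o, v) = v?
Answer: 6762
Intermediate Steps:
M(q) = 1/(-3 + q)
(42*23)*k(M(-2), 7) = (42*23)*7 = 966*7 = 6762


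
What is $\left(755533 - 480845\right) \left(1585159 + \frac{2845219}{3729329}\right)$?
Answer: $\frac{1623840711551408640}{3729329} \approx 4.3542 \cdot 10^{11}$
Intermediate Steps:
$\left(755533 - 480845\right) \left(1585159 + \frac{2845219}{3729329}\right) = 274688 \left(1585159 + 2845219 \cdot \frac{1}{3729329}\right) = 274688 \left(1585159 + \frac{2845219}{3729329}\right) = 274688 \cdot \frac{5911582273530}{3729329} = \frac{1623840711551408640}{3729329}$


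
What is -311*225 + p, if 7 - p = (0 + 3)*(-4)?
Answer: -69956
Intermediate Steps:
p = 19 (p = 7 - (0 + 3)*(-4) = 7 - 3*(-4) = 7 - 1*(-12) = 7 + 12 = 19)
-311*225 + p = -311*225 + 19 = -69975 + 19 = -69956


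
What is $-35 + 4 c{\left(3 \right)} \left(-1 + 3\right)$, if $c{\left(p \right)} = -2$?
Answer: $-51$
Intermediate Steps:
$-35 + 4 c{\left(3 \right)} \left(-1 + 3\right) = -35 + 4 \left(- 2 \left(-1 + 3\right)\right) = -35 + 4 \left(\left(-2\right) 2\right) = -35 + 4 \left(-4\right) = -35 - 16 = -51$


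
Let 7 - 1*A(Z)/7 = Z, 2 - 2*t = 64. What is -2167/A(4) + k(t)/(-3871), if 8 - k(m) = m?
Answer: -1198468/11613 ≈ -103.20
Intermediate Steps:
t = -31 (t = 1 - ½*64 = 1 - 32 = -31)
k(m) = 8 - m
A(Z) = 49 - 7*Z
-2167/A(4) + k(t)/(-3871) = -2167/(49 - 7*4) + (8 - 1*(-31))/(-3871) = -2167/(49 - 28) + (8 + 31)*(-1/3871) = -2167/21 + 39*(-1/3871) = -2167*1/21 - 39/3871 = -2167/21 - 39/3871 = -1198468/11613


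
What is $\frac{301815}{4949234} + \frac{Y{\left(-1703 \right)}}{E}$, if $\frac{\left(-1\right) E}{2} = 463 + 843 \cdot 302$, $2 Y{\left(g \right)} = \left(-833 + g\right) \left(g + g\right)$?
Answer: $- \frac{558443056979}{66436693814} \approx -8.4056$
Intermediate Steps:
$Y{\left(g \right)} = g \left(-833 + g\right)$ ($Y{\left(g \right)} = \frac{\left(-833 + g\right) \left(g + g\right)}{2} = \frac{\left(-833 + g\right) 2 g}{2} = \frac{2 g \left(-833 + g\right)}{2} = g \left(-833 + g\right)$)
$E = -510098$ ($E = - 2 \left(463 + 843 \cdot 302\right) = - 2 \left(463 + 254586\right) = \left(-2\right) 255049 = -510098$)
$\frac{301815}{4949234} + \frac{Y{\left(-1703 \right)}}{E} = \frac{301815}{4949234} + \frac{\left(-1703\right) \left(-833 - 1703\right)}{-510098} = 301815 \cdot \frac{1}{4949234} + \left(-1703\right) \left(-2536\right) \left(- \frac{1}{510098}\right) = \frac{15885}{260486} + 4318808 \left(- \frac{1}{510098}\right) = \frac{15885}{260486} - \frac{2159404}{255049} = - \frac{558443056979}{66436693814}$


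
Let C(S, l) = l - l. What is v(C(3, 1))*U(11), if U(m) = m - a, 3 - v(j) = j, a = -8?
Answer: 57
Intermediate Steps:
C(S, l) = 0
v(j) = 3 - j
U(m) = 8 + m (U(m) = m - 1*(-8) = m + 8 = 8 + m)
v(C(3, 1))*U(11) = (3 - 1*0)*(8 + 11) = (3 + 0)*19 = 3*19 = 57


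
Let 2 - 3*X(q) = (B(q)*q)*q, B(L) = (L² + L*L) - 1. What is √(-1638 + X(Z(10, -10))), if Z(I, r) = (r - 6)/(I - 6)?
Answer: 52*I*√6/3 ≈ 42.458*I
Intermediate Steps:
B(L) = -1 + 2*L² (B(L) = (L² + L²) - 1 = 2*L² - 1 = -1 + 2*L²)
Z(I, r) = (-6 + r)/(-6 + I)
X(q) = ⅔ - q²*(-1 + 2*q²)/3 (X(q) = ⅔ - (-1 + 2*q²)*q*q/3 = ⅔ - q*(-1 + 2*q²)*q/3 = ⅔ - q²*(-1 + 2*q²)/3)
√(-1638 + X(Z(10, -10))) = √(-1638 + (⅔ - 2*(-6 - 10)⁴/(-6 + 10)⁴/3 + ((-6 - 10)/(-6 + 10))²/3)) = √(-1638 + (⅔ - 2*(-16/4)⁴/3 + (-16/4)²/3)) = √(-1638 + (⅔ - 2*((¼)*(-16))⁴/3 + ((¼)*(-16))²/3)) = √(-1638 + (⅔ - ⅔*(-4)⁴ + (⅓)*(-4)²)) = √(-1638 + (⅔ - ⅔*256 + (⅓)*16)) = √(-1638 + (⅔ - 512/3 + 16/3)) = √(-1638 - 494/3) = √(-5408/3) = 52*I*√6/3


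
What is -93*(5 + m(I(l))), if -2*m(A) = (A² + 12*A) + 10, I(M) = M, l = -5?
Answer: -3255/2 ≈ -1627.5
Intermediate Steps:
m(A) = -5 - 6*A - A²/2 (m(A) = -((A² + 12*A) + 10)/2 = -(10 + A² + 12*A)/2 = -5 - 6*A - A²/2)
-93*(5 + m(I(l))) = -93*(5 + (-5 - 6*(-5) - ½*(-5)²)) = -93*(5 + (-5 + 30 - ½*25)) = -93*(5 + (-5 + 30 - 25/2)) = -93*(5 + 25/2) = -93*35/2 = -3255/2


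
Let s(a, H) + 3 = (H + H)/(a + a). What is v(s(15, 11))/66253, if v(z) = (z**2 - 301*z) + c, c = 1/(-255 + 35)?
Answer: 6805259/655904700 ≈ 0.010375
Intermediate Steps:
c = -1/220 (c = 1/(-220) = -1/220 ≈ -0.0045455)
s(a, H) = -3 + H/a (s(a, H) = -3 + (H + H)/(a + a) = -3 + (2*H)/((2*a)) = -3 + (2*H)*(1/(2*a)) = -3 + H/a)
v(z) = -1/220 + z**2 - 301*z (v(z) = (z**2 - 301*z) - 1/220 = -1/220 + z**2 - 301*z)
v(s(15, 11))/66253 = (-1/220 + (-3 + 11/15)**2 - 301*(-3 + 11/15))/66253 = (-1/220 + (-3 + 11*(1/15))**2 - 301*(-3 + 11*(1/15)))*(1/66253) = (-1/220 + (-3 + 11/15)**2 - 301*(-3 + 11/15))*(1/66253) = (-1/220 + (-34/15)**2 - 301*(-34/15))*(1/66253) = (-1/220 + 1156/225 + 10234/15)*(1/66253) = (6805259/9900)*(1/66253) = 6805259/655904700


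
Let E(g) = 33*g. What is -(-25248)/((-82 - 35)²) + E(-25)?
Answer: -3756059/4563 ≈ -823.16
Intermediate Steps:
-(-25248)/((-82 - 35)²) + E(-25) = -(-25248)/((-82 - 35)²) + 33*(-25) = -(-25248)/((-117)²) - 825 = -(-25248)/13689 - 825 = -1*(-8416/4563) - 825 = 8416/4563 - 825 = -3756059/4563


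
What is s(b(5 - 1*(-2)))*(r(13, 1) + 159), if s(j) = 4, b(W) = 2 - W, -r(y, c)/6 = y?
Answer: 324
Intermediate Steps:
r(y, c) = -6*y
s(b(5 - 1*(-2)))*(r(13, 1) + 159) = 4*(-6*13 + 159) = 4*(-78 + 159) = 4*81 = 324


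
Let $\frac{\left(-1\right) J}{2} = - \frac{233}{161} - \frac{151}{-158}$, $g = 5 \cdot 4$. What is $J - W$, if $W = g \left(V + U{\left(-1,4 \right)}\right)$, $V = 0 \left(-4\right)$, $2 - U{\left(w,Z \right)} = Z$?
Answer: $\frac{521263}{12719} \approx 40.983$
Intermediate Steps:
$U{\left(w,Z \right)} = 2 - Z$
$V = 0$
$g = 20$
$W = -40$ ($W = 20 \left(0 + \left(2 - 4\right)\right) = 20 \left(0 - 2\right) = 20 \left(-2\right) = -40$)
$J = \frac{12503}{12719}$ ($J = - 2 \left(- \frac{233}{161} - \frac{151}{-158}\right) = - 2 \left(\left(-233\right) \frac{1}{161} - - \frac{151}{158}\right) = - 2 \left(- \frac{233}{161} + \frac{151}{158}\right) = \left(-2\right) \left(- \frac{12503}{25438}\right) = \frac{12503}{12719} \approx 0.98302$)
$J - W = \frac{12503}{12719} - -40 = \frac{12503}{12719} + 40 = \frac{521263}{12719}$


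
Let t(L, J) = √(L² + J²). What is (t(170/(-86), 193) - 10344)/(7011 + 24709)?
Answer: -1293/3965 + √68880626/1363960 ≈ -0.32002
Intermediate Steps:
t(L, J) = √(J² + L²)
(t(170/(-86), 193) - 10344)/(7011 + 24709) = (√(193² + (170/(-86))²) - 10344)/(7011 + 24709) = (√(37249 + (170*(-1/86))²) - 10344)/31720 = (√(37249 + (-85/43)²) - 10344)*(1/31720) = (√(37249 + 7225/1849) - 10344)*(1/31720) = (√(68880626/1849) - 10344)*(1/31720) = (√68880626/43 - 10344)*(1/31720) = (-10344 + √68880626/43)*(1/31720) = -1293/3965 + √68880626/1363960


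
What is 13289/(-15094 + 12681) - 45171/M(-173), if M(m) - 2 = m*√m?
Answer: -23008243205/4164613591 - 2604861*I*√173/1725907 ≈ -5.5247 - 19.851*I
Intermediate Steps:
M(m) = 2 + m^(3/2) (M(m) = 2 + m*√m = 2 + m^(3/2))
13289/(-15094 + 12681) - 45171/M(-173) = 13289/(-15094 + 12681) - 45171/(2 + (-173)^(3/2)) = 13289/(-2413) - 45171/(2 - 173*I*√173) = 13289*(-1/2413) - 45171/(2 - 173*I*√173) = -13289/2413 - 45171/(2 - 173*I*√173)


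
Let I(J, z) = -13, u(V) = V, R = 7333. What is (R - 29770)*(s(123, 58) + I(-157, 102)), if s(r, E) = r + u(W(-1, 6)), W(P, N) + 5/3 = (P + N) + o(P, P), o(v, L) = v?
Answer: -2520423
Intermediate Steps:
W(P, N) = -5/3 + N + 2*P (W(P, N) = -5/3 + ((P + N) + P) = -5/3 + ((N + P) + P) = -5/3 + (N + 2*P) = -5/3 + N + 2*P)
s(r, E) = 7/3 + r (s(r, E) = r + (-5/3 + 6 + 2*(-1)) = r + (-5/3 + 6 - 2) = r + 7/3 = 7/3 + r)
(R - 29770)*(s(123, 58) + I(-157, 102)) = (7333 - 29770)*((7/3 + 123) - 13) = -22437*(376/3 - 13) = -22437*337/3 = -2520423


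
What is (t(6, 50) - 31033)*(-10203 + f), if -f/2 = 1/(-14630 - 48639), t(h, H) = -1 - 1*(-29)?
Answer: 20014769423025/63269 ≈ 3.1634e+8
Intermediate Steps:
t(h, H) = 28 (t(h, H) = -1 + 29 = 28)
f = 2/63269 (f = -2/(-14630 - 48639) = -2/(-63269) = -2*(-1/63269) = 2/63269 ≈ 3.1611e-5)
(t(6, 50) - 31033)*(-10203 + f) = (28 - 31033)*(-10203 + 2/63269) = -31005*(-645533605/63269) = 20014769423025/63269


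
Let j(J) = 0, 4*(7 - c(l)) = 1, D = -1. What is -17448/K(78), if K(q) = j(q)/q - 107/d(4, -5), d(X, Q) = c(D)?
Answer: 117774/107 ≈ 1100.7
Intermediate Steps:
c(l) = 27/4 (c(l) = 7 - 1/4*1 = 7 - 1/4 = 27/4)
d(X, Q) = 27/4
K(q) = -428/27 (K(q) = 0/q - 107/27/4 = 0 - 107*4/27 = 0 - 428/27 = -428/27)
-17448/K(78) = -17448/(-428/27) = -17448*(-27/428) = 117774/107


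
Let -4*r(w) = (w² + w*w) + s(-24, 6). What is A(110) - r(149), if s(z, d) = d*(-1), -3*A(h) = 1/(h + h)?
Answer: 7325339/660 ≈ 11099.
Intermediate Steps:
A(h) = -1/(6*h) (A(h) = -1/(3*(h + h)) = -1/(2*h)/3 = -1/(6*h))
s(z, d) = -d
r(w) = 3/2 - w²/2 (r(w) = -((w² + w*w) - 1*6)/4 = -((w² + w²) - 6)/4 = -(2*w² - 6)/4 = -(-6 + 2*w²)/4 = 3/2 - w²/2)
A(110) - r(149) = -⅙/110 - (3/2 - ½*149²) = -⅙*1/110 - (3/2 - ½*22201) = -1/660 - (3/2 - 22201/2) = -1/660 - 1*(-11099) = -1/660 + 11099 = 7325339/660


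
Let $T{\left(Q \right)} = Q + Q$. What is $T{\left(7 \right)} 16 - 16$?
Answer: $208$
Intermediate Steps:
$T{\left(Q \right)} = 2 Q$
$T{\left(7 \right)} 16 - 16 = 2 \cdot 7 \cdot 16 - 16 = 14 \cdot 16 - 16 = 224 - 16 = 208$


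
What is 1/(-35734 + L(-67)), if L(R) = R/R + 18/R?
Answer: -67/2394129 ≈ -2.7985e-5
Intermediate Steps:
L(R) = 1 + 18/R
1/(-35734 + L(-67)) = 1/(-35734 + (18 - 67)/(-67)) = 1/(-35734 - 1/67*(-49)) = 1/(-35734 + 49/67) = 1/(-2394129/67) = -67/2394129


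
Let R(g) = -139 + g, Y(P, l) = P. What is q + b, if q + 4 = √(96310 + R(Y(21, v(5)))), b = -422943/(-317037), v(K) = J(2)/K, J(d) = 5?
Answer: -281735/105679 + 24*√167 ≈ 307.48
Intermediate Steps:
v(K) = 5/K
b = 140981/105679 (b = -422943*(-1/317037) = 140981/105679 ≈ 1.3340)
q = -4 + 24*√167 (q = -4 + √(96310 + (-139 + 21)) = -4 + √(96310 - 118) = -4 + √96192 = -4 + 24*√167 ≈ 306.15)
q + b = (-4 + 24*√167) + 140981/105679 = -281735/105679 + 24*√167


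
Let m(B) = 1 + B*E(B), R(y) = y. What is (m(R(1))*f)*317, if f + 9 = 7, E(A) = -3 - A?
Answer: 1902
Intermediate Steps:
f = -2 (f = -9 + 7 = -2)
m(B) = 1 + B*(-3 - B)
(m(R(1))*f)*317 = ((1 - 1*1*(3 + 1))*(-2))*317 = ((1 - 1*1*4)*(-2))*317 = ((1 - 4)*(-2))*317 = -3*(-2)*317 = 6*317 = 1902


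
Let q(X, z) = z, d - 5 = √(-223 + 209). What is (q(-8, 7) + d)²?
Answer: (12 + I*√14)² ≈ 130.0 + 89.8*I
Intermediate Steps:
d = 5 + I*√14 (d = 5 + √(-223 + 209) = 5 + √(-14) = 5 + I*√14 ≈ 5.0 + 3.7417*I)
(q(-8, 7) + d)² = (7 + (5 + I*√14))² = (12 + I*√14)²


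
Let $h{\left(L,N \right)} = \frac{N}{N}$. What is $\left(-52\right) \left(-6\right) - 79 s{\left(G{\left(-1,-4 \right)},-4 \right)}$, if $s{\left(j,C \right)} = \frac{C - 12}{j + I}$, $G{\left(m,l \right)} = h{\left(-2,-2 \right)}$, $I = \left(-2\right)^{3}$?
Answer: $\frac{920}{7} \approx 131.43$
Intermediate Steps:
$I = -8$
$h{\left(L,N \right)} = 1$
$G{\left(m,l \right)} = 1$
$s{\left(j,C \right)} = \frac{-12 + C}{-8 + j}$ ($s{\left(j,C \right)} = \frac{C - 12}{j - 8} = \frac{-12 + C}{-8 + j}$)
$\left(-52\right) \left(-6\right) - 79 s{\left(G{\left(-1,-4 \right)},-4 \right)} = \left(-52\right) \left(-6\right) - 79 \frac{-12 - 4}{-8 + 1} = 312 - 79 \frac{1}{-7} \left(-16\right) = 312 - 79 \left(\left(- \frac{1}{7}\right) \left(-16\right)\right) = 312 - \frac{1264}{7} = \frac{920}{7}$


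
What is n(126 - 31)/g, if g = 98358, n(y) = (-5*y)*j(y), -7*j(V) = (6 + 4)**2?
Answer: 23750/344253 ≈ 0.068990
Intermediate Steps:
j(V) = -100/7 (j(V) = -(6 + 4)**2/7 = -1/7*10**2 = -1/7*100 = -100/7)
n(y) = 500*y/7 (n(y) = -5*y*(-100/7) = 500*y/7)
n(126 - 31)/g = (500*(126 - 31)/7)/98358 = ((500/7)*95)*(1/98358) = (47500/7)*(1/98358) = 23750/344253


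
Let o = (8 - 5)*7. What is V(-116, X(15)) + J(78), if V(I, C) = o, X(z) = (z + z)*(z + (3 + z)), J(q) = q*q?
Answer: 6105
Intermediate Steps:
o = 21 (o = 3*7 = 21)
J(q) = q²
X(z) = 2*z*(3 + 2*z) (X(z) = (2*z)*(3 + 2*z) = 2*z*(3 + 2*z))
V(I, C) = 21
V(-116, X(15)) + J(78) = 21 + 78² = 21 + 6084 = 6105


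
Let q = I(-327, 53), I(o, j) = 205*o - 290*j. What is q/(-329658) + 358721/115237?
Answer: 127751352403/37988798946 ≈ 3.3629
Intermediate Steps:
I(o, j) = -290*j + 205*o
q = -82405 (q = -290*53 + 205*(-327) = -15370 - 67035 = -82405)
q/(-329658) + 358721/115237 = -82405/(-329658) + 358721/115237 = -82405*(-1/329658) + 358721*(1/115237) = 82405/329658 + 358721/115237 = 127751352403/37988798946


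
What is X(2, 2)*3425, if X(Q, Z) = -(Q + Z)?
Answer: -13700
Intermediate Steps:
X(Q, Z) = -Q - Z
X(2, 2)*3425 = (-1*2 - 1*2)*3425 = (-2 - 2)*3425 = -4*3425 = -13700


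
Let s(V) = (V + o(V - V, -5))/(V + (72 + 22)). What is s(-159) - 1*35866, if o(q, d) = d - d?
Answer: -2331131/65 ≈ -35864.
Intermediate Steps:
o(q, d) = 0
s(V) = V/(94 + V) (s(V) = (V + 0)/(V + (72 + 22)) = V/(V + 94) = V/(94 + V))
s(-159) - 1*35866 = -159/(94 - 159) - 1*35866 = -159/(-65) - 35866 = -159*(-1/65) - 35866 = 159/65 - 35866 = -2331131/65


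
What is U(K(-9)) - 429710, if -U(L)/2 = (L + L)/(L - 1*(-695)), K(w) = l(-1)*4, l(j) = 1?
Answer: -300367306/699 ≈ -4.2971e+5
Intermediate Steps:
K(w) = 4 (K(w) = 1*4 = 4)
U(L) = -4*L/(695 + L) (U(L) = -2*(L + L)/(L - 1*(-695)) = -2*2*L/(L + 695) = -2*2*L/(695 + L) = -4*L/(695 + L))
U(K(-9)) - 429710 = -4*4/(695 + 4) - 429710 = -4*4/699 - 429710 = -4*4*1/699 - 429710 = -16/699 - 429710 = -300367306/699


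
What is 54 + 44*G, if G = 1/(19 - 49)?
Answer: 788/15 ≈ 52.533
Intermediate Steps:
G = -1/30 (G = 1/(-30) = -1/30 ≈ -0.033333)
54 + 44*G = 54 + 44*(-1/30) = 54 - 22/15 = 788/15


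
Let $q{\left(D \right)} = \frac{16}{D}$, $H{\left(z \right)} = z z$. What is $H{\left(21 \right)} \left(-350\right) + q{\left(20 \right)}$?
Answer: $- \frac{771746}{5} \approx -1.5435 \cdot 10^{5}$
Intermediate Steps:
$H{\left(z \right)} = z^{2}$
$H{\left(21 \right)} \left(-350\right) + q{\left(20 \right)} = 21^{2} \left(-350\right) + \frac{16}{20} = 441 \left(-350\right) + 16 \cdot \frac{1}{20} = -154350 + \frac{4}{5} = - \frac{771746}{5}$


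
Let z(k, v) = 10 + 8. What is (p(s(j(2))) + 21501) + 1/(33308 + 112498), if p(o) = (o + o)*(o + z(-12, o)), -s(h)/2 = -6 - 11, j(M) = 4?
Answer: 3650544823/145806 ≈ 25037.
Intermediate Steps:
z(k, v) = 18
s(h) = 34 (s(h) = -2*(-6 - 11) = -2*(-17) = 34)
p(o) = 2*o*(18 + o) (p(o) = (o + o)*(o + 18) = (2*o)*(18 + o) = 2*o*(18 + o))
(p(s(j(2))) + 21501) + 1/(33308 + 112498) = (2*34*(18 + 34) + 21501) + 1/(33308 + 112498) = (2*34*52 + 21501) + 1/145806 = (3536 + 21501) + 1/145806 = 25037 + 1/145806 = 3650544823/145806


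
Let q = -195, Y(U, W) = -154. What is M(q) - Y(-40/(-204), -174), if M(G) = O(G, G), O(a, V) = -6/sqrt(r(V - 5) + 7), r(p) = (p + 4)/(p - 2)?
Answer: 154 - 6*sqrt(81305)/805 ≈ 151.87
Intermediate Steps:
r(p) = (4 + p)/(-2 + p)
O(a, V) = -6/sqrt(7 + (-1 + V)/(-7 + V)) (O(a, V) = -6/sqrt((4 + (V - 5))/(-2 + (V - 5)) + 7) = -6/sqrt((4 + (-5 + V))/(-2 + (-5 + V)) + 7) = -6/sqrt((-1 + V)/(-7 + V) + 7) = -6/sqrt(7 + (-1 + V)/(-7 + V)))
M(G) = -3*sqrt(2)/sqrt((-25 + 4*G)/(-7 + G))
M(q) - Y(-40/(-204), -174) = -3*sqrt(2)/sqrt((-25 + 4*(-195))/(-7 - 195)) - 1*(-154) = -3*sqrt(2)/sqrt((-25 - 780)/(-202)) + 154 = -3*sqrt(2)/sqrt(-1/202*(-805)) + 154 = -3*sqrt(2)/sqrt(805/202) + 154 = -3*sqrt(2)*sqrt(162610)/805 + 154 = -6*sqrt(81305)/805 + 154 = 154 - 6*sqrt(81305)/805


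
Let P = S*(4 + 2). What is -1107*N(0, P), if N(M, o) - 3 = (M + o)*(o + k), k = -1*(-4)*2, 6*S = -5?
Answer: 13284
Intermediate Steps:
S = -⅚ (S = (⅙)*(-5) = -⅚ ≈ -0.83333)
k = 8 (k = 4*2 = 8)
P = -5 (P = -5*(4 + 2)/6 = -⅚*6 = -5)
N(M, o) = 3 + (8 + o)*(M + o) (N(M, o) = 3 + (M + o)*(o + 8) = 3 + (M + o)*(8 + o) = 3 + (8 + o)*(M + o))
-1107*N(0, P) = -1107*(3 + (-5)² + 8*0 + 8*(-5) + 0*(-5)) = -1107*(3 + 25 + 0 - 40 + 0) = -1107*(-12) = 13284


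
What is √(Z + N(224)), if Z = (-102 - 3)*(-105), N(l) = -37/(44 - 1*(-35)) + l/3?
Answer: √623430870/237 ≈ 105.35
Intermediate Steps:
N(l) = -37/79 + l/3 (N(l) = -37/(44 + 35) + l*(⅓) = -37/79 + l/3)
Z = 11025 (Z = -105*(-105) = 11025)
√(Z + N(224)) = √(11025 + (-37/79 + (⅓)*224)) = √(11025 + (-37/79 + 224/3)) = √(11025 + 17585/237) = √(2630510/237) = √623430870/237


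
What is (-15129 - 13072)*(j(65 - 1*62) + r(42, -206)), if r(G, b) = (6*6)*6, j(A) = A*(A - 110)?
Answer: 2961105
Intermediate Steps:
j(A) = A*(-110 + A)
r(G, b) = 216 (r(G, b) = 36*6 = 216)
(-15129 - 13072)*(j(65 - 1*62) + r(42, -206)) = (-15129 - 13072)*((65 - 1*62)*(-110 + (65 - 1*62)) + 216) = -28201*((65 - 62)*(-110 + (65 - 62)) + 216) = -28201*(3*(-110 + 3) + 216) = -28201*(3*(-107) + 216) = -28201*(-321 + 216) = -28201*(-105) = 2961105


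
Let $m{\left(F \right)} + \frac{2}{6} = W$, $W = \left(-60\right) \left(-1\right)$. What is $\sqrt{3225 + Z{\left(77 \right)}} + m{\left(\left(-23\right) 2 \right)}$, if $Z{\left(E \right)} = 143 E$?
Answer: $\frac{179}{3} + 2 \sqrt{3559} \approx 178.98$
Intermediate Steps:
$W = 60$
$m{\left(F \right)} = \frac{179}{3}$ ($m{\left(F \right)} = - \frac{1}{3} + 60 = \frac{179}{3}$)
$\sqrt{3225 + Z{\left(77 \right)}} + m{\left(\left(-23\right) 2 \right)} = \sqrt{3225 + 143 \cdot 77} + \frac{179}{3} = \sqrt{3225 + 11011} + \frac{179}{3} = \sqrt{14236} + \frac{179}{3} = 2 \sqrt{3559} + \frac{179}{3} = \frac{179}{3} + 2 \sqrt{3559}$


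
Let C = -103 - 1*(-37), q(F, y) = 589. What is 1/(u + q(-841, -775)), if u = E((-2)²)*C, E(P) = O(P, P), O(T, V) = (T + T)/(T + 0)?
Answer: 1/457 ≈ 0.0021882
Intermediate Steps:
O(T, V) = 2 (O(T, V) = (2*T)/T = 2)
C = -66 (C = -103 + 37 = -66)
E(P) = 2
u = -132 (u = 2*(-66) = -132)
1/(u + q(-841, -775)) = 1/(-132 + 589) = 1/457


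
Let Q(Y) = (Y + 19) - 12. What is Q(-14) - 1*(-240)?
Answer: 233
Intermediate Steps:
Q(Y) = 7 + Y (Q(Y) = (19 + Y) - 12 = 7 + Y)
Q(-14) - 1*(-240) = (7 - 14) - 1*(-240) = -7 + 240 = 233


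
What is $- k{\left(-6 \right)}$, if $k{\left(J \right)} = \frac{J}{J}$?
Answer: $-1$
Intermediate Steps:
$k{\left(J \right)} = 1$
$- k{\left(-6 \right)} = \left(-1\right) 1 = -1$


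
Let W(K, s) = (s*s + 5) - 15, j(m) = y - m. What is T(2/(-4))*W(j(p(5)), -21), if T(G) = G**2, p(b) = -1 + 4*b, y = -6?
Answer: 431/4 ≈ 107.75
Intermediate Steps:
j(m) = -6 - m
W(K, s) = -10 + s**2 (W(K, s) = (s**2 + 5) - 15 = (5 + s**2) - 15 = -10 + s**2)
T(2/(-4))*W(j(p(5)), -21) = (2/(-4))**2*(-10 + (-21)**2) = (2*(-1/4))**2*(-10 + 441) = (-1/2)**2*431 = (1/4)*431 = 431/4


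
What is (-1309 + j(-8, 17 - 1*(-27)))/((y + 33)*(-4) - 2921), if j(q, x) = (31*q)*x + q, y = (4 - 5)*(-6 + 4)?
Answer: 12229/3061 ≈ 3.9951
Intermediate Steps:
y = 2 (y = -1*(-2) = 2)
j(q, x) = q + 31*q*x (j(q, x) = 31*q*x + q = q + 31*q*x)
(-1309 + j(-8, 17 - 1*(-27)))/((y + 33)*(-4) - 2921) = (-1309 - 8*(1 + 31*(17 - 1*(-27))))/((2 + 33)*(-4) - 2921) = (-1309 - 8*(1 + 31*(17 + 27)))/(35*(-4) - 2921) = (-1309 - 8*(1 + 31*44))/(-140 - 2921) = (-1309 - 8*(1 + 1364))/(-3061) = (-1309 - 8*1365)*(-1/3061) = (-1309 - 10920)*(-1/3061) = -12229*(-1/3061) = 12229/3061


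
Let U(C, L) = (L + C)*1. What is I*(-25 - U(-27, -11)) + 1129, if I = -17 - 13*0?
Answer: 908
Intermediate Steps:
I = -17 (I = -17 + 0 = -17)
U(C, L) = C + L (U(C, L) = (C + L)*1 = C + L)
I*(-25 - U(-27, -11)) + 1129 = -17*(-25 - (-27 - 11)) + 1129 = -17*(-25 - 1*(-38)) + 1129 = -17*(-25 + 38) + 1129 = -17*13 + 1129 = -221 + 1129 = 908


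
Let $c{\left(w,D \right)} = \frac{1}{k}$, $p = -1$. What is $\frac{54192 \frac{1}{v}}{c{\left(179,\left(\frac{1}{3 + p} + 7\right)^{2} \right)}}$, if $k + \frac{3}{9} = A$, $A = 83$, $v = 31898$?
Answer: $\frac{2239936}{15949} \approx 140.44$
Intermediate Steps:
$k = \frac{248}{3}$ ($k = - \frac{1}{3} + 83 = \frac{248}{3} \approx 82.667$)
$c{\left(w,D \right)} = \frac{3}{248}$ ($c{\left(w,D \right)} = \frac{1}{\frac{248}{3}} = \frac{3}{248}$)
$\frac{54192 \frac{1}{v}}{c{\left(179,\left(\frac{1}{3 + p} + 7\right)^{2} \right)}} = \frac{54192 \cdot \frac{1}{31898}}{\frac{3}{248}} = 54192 \cdot \frac{1}{31898} \cdot \frac{248}{3} = \frac{27096}{15949} \cdot \frac{248}{3} = \frac{2239936}{15949}$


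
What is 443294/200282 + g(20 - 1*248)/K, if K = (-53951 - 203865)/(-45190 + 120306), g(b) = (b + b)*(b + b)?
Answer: -195509654707283/3227244007 ≈ -60581.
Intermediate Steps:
g(b) = 4*b**2 (g(b) = (2*b)*(2*b) = 4*b**2)
K = -64454/18779 (K = -257816/75116 = -257816*1/75116 = -64454/18779 ≈ -3.4322)
443294/200282 + g(20 - 1*248)/K = 443294/200282 + (4*(20 - 1*248)**2)/(-64454/18779) = 443294*(1/200282) + (4*(20 - 248)**2)*(-18779/64454) = 221647/100141 + (4*(-228)**2)*(-18779/64454) = 221647/100141 + (4*51984)*(-18779/64454) = 221647/100141 + 207936*(-18779/64454) = 221647/100141 - 1952415072/32227 = -195509654707283/3227244007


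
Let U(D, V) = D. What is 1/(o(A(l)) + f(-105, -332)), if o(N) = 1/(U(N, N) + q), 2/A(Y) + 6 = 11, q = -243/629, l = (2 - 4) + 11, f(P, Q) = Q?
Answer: -43/11131 ≈ -0.0038631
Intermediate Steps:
l = 9 (l = -2 + 11 = 9)
q = -243/629 (q = -243*1/629 = -243/629 ≈ -0.38633)
A(Y) = ⅖ (A(Y) = 2/(-6 + 11) = 2/5 = 2*(⅕) = ⅖)
o(N) = 1/(-243/629 + N) (o(N) = 1/(N - 243/629) = 1/(-243/629 + N))
1/(o(A(l)) + f(-105, -332)) = 1/(629/(-243 + 629*(⅖)) - 332) = 1/(629/(-243 + 1258/5) - 332) = 1/(629/(43/5) - 332) = 1/(629*(5/43) - 332) = 1/(3145/43 - 332) = 1/(-11131/43) = -43/11131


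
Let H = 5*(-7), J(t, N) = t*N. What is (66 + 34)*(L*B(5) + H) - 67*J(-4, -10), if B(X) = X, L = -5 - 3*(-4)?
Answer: -2680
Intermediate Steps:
L = 7 (L = -5 + 12 = 7)
J(t, N) = N*t
H = -35
(66 + 34)*(L*B(5) + H) - 67*J(-4, -10) = (66 + 34)*(7*5 - 35) - (-670)*(-4) = 100*(35 - 35) - 67*40 = 100*0 - 2680 = 0 - 2680 = -2680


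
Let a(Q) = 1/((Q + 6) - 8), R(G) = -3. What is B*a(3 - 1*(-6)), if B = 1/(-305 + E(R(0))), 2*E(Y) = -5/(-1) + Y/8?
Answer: -16/33901 ≈ -0.00047196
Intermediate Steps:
E(Y) = 5/2 + Y/16 (E(Y) = (-5/(-1) + Y/8)/2 = (-5*(-1) + Y*(⅛))/2 = (5 + Y/8)/2 = 5/2 + Y/16)
a(Q) = 1/(-2 + Q) (a(Q) = 1/((6 + Q) - 8) = 1/(-2 + Q))
B = -16/4843 (B = 1/(-305 + (5/2 + (1/16)*(-3))) = 1/(-305 + (5/2 - 3/16)) = 1/(-305 + 37/16) = 1/(-4843/16) = -16/4843 ≈ -0.0033037)
B*a(3 - 1*(-6)) = -16/(4843*(-2 + (3 - 1*(-6)))) = -16/(4843*(-2 + (3 + 6))) = -16/(4843*(-2 + 9)) = -16/4843/7 = -16/4843*⅐ = -16/33901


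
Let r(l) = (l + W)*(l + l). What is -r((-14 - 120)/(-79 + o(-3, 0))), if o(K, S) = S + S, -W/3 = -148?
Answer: -9436280/6241 ≈ -1512.0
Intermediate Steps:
W = 444 (W = -3*(-148) = 444)
o(K, S) = 2*S
r(l) = 2*l*(444 + l) (r(l) = (l + 444)*(l + l) = (444 + l)*(2*l) = 2*l*(444 + l))
-r((-14 - 120)/(-79 + o(-3, 0))) = -2*(-14 - 120)/(-79 + 2*0)*(444 + (-14 - 120)/(-79 + 2*0)) = -2*(-134/(-79 + 0))*(444 - 134/(-79 + 0)) = -2*(-134/(-79))*(444 - 134/(-79)) = -2*(-134*(-1/79))*(444 - 134*(-1/79)) = -2*134*(444 + 134/79)/79 = -2*134*35210/(79*79) = -1*9436280/6241 = -9436280/6241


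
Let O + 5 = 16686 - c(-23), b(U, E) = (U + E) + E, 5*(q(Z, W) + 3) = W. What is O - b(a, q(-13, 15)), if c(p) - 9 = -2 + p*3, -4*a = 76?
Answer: 16762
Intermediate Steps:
q(Z, W) = -3 + W/5
a = -19 (a = -¼*76 = -19)
c(p) = 7 + 3*p (c(p) = 9 + (-2 + p*3) = 9 + (-2 + 3*p) = 7 + 3*p)
b(U, E) = U + 2*E (b(U, E) = (E + U) + E = U + 2*E)
O = 16743 (O = -5 + (16686 - (7 + 3*(-23))) = -5 + (16686 - (7 - 69)) = -5 + (16686 - 1*(-62)) = -5 + (16686 + 62) = -5 + 16748 = 16743)
O - b(a, q(-13, 15)) = 16743 - (-19 + 2*(-3 + (⅕)*15)) = 16743 - (-19 + 2*(-3 + 3)) = 16743 - (-19 + 2*0) = 16743 - (-19 + 0) = 16743 - 1*(-19) = 16743 + 19 = 16762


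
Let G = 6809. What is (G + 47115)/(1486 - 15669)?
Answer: -4148/1091 ≈ -3.8020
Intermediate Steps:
(G + 47115)/(1486 - 15669) = (6809 + 47115)/(1486 - 15669) = 53924/(-14183) = 53924*(-1/14183) = -4148/1091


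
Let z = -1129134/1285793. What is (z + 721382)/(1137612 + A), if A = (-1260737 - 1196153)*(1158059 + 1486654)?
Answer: -463773398396/4177392166762250847 ≈ -1.1102e-7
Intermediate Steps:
z = -1129134/1285793 (z = -1129134*1/1285793 = -1129134/1285793 ≈ -0.87816)
A = -6497768922570 (A = -2456890*2644713 = -6497768922570)
(z + 721382)/(1137612 + A) = (-1129134/1285793 + 721382)/(1137612 - 6497768922570) = (927546796792/1285793)/(-6497767784958) = (927546796792/1285793)*(-1/6497767784958) = -463773398396/4177392166762250847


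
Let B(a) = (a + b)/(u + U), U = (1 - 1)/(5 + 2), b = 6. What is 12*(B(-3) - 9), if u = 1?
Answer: -72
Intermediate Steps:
U = 0 (U = 0/7 = 0*(⅐) = 0)
B(a) = 6 + a (B(a) = (a + 6)/(1 + 0) = (6 + a)/1 = (6 + a)*1 = 6 + a)
12*(B(-3) - 9) = 12*((6 - 3) - 9) = 12*(3 - 9) = 12*(-6) = -72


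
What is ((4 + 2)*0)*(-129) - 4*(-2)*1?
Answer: 8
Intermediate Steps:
((4 + 2)*0)*(-129) - 4*(-2)*1 = (6*0)*(-129) + 8*1 = 0*(-129) + 8 = 0 + 8 = 8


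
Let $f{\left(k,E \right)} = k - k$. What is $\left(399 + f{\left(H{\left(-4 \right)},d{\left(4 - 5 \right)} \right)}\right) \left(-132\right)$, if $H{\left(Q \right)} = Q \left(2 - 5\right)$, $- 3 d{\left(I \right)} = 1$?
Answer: $-52668$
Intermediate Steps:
$d{\left(I \right)} = - \frac{1}{3}$ ($d{\left(I \right)} = \left(- \frac{1}{3}\right) 1 = - \frac{1}{3}$)
$H{\left(Q \right)} = - 3 Q$ ($H{\left(Q \right)} = Q \left(-3\right) = - 3 Q$)
$f{\left(k,E \right)} = 0$
$\left(399 + f{\left(H{\left(-4 \right)},d{\left(4 - 5 \right)} \right)}\right) \left(-132\right) = \left(399 + 0\right) \left(-132\right) = 399 \left(-132\right) = -52668$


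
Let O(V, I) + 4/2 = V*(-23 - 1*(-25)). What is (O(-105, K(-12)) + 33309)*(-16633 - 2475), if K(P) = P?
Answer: -632417476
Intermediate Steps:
O(V, I) = -2 + 2*V (O(V, I) = -2 + V*(-23 - 1*(-25)) = -2 + V*(-23 + 25) = -2 + V*2 = -2 + 2*V)
(O(-105, K(-12)) + 33309)*(-16633 - 2475) = ((-2 + 2*(-105)) + 33309)*(-16633 - 2475) = ((-2 - 210) + 33309)*(-19108) = (-212 + 33309)*(-19108) = 33097*(-19108) = -632417476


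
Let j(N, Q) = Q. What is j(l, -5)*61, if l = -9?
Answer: -305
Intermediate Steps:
j(l, -5)*61 = -5*61 = -305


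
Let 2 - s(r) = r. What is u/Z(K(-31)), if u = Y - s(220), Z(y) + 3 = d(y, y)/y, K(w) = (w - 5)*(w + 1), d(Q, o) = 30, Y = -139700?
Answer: 5021352/107 ≈ 46929.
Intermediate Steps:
s(r) = 2 - r
K(w) = (1 + w)*(-5 + w) (K(w) = (-5 + w)*(1 + w) = (1 + w)*(-5 + w))
Z(y) = -3 + 30/y
u = -139482 (u = -139700 - (2 - 1*220) = -139700 - (2 - 220) = -139700 - 1*(-218) = -139700 + 218 = -139482)
u/Z(K(-31)) = -139482/(-3 + 30/(-5 + (-31)² - 4*(-31))) = -139482/(-3 + 30/(-5 + 961 + 124)) = -139482/(-3 + 30/1080) = -139482/(-3 + 30*(1/1080)) = -139482/(-3 + 1/36) = -139482/(-107/36) = -139482*(-36/107) = 5021352/107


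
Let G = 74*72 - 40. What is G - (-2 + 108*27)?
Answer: 2374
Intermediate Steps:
G = 5288 (G = 5328 - 40 = 5288)
G - (-2 + 108*27) = 5288 - (-2 + 108*27) = 5288 - (-2 + 2916) = 5288 - 1*2914 = 5288 - 2914 = 2374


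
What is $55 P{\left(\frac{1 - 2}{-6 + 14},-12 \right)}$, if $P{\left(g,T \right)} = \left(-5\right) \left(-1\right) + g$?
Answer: $\frac{2145}{8} \approx 268.13$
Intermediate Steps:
$P{\left(g,T \right)} = 5 + g$
$55 P{\left(\frac{1 - 2}{-6 + 14},-12 \right)} = 55 \left(5 + \frac{1 - 2}{-6 + 14}\right) = 55 \left(5 - \frac{1}{8}\right) = 55 \cdot \frac{39}{8} = \frac{2145}{8}$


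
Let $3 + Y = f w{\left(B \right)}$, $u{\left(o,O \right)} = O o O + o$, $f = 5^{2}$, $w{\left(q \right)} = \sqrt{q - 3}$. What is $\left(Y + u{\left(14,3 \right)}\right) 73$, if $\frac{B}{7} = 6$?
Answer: $10001 + 1825 \sqrt{39} \approx 21398.0$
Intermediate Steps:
$B = 42$ ($B = 7 \cdot 6 = 42$)
$w{\left(q \right)} = \sqrt{-3 + q}$
$f = 25$
$u{\left(o,O \right)} = o + o O^{2}$ ($u{\left(o,O \right)} = o O^{2} + o = o + o O^{2}$)
$Y = -3 + 25 \sqrt{39}$ ($Y = -3 + 25 \sqrt{-3 + 42} = -3 + 25 \sqrt{39} \approx 153.13$)
$\left(Y + u{\left(14,3 \right)}\right) 73 = \left(\left(-3 + 25 \sqrt{39}\right) + 14 \left(1 + 3^{2}\right)\right) 73 = \left(\left(-3 + 25 \sqrt{39}\right) + 14 \left(1 + 9\right)\right) 73 = \left(\left(-3 + 25 \sqrt{39}\right) + 14 \cdot 10\right) 73 = \left(\left(-3 + 25 \sqrt{39}\right) + 140\right) 73 = \left(137 + 25 \sqrt{39}\right) 73 = 10001 + 1825 \sqrt{39}$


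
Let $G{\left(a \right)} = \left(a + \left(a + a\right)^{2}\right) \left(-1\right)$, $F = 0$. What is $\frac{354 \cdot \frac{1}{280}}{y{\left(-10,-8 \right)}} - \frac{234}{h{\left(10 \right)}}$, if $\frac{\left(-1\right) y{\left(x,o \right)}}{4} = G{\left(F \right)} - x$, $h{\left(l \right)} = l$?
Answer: $- \frac{131217}{5600} \approx -23.432$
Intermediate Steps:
$G{\left(a \right)} = - a - 4 a^{2}$ ($G{\left(a \right)} = \left(a + \left(2 a\right)^{2}\right) \left(-1\right) = \left(a + 4 a^{2}\right) \left(-1\right) = - a - 4 a^{2}$)
$y{\left(x,o \right)} = 4 x$ ($y{\left(x,o \right)} = - 4 \left(\left(-1\right) 0 \left(1 + 4 \cdot 0\right) - x\right) = - 4 \left(\left(-1\right) 0 \left(1 + 0\right) - x\right) = - 4 \left(\left(-1\right) 0 \cdot 1 - x\right) = - 4 \left(0 - x\right) = - 4 \left(- x\right) = 4 x$)
$\frac{354 \cdot \frac{1}{280}}{y{\left(-10,-8 \right)}} - \frac{234}{h{\left(10 \right)}} = \frac{354 \cdot \frac{1}{280}}{4 \left(-10\right)} - \frac{234}{10} = \frac{354 \cdot \frac{1}{280}}{-40} - \frac{117}{5} = \frac{177}{140} \left(- \frac{1}{40}\right) - \frac{117}{5} = - \frac{177}{5600} - \frac{117}{5} = - \frac{131217}{5600}$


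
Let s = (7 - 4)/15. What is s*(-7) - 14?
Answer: -77/5 ≈ -15.400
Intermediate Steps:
s = 1/5 (s = 3*(1/15) = 1/5 ≈ 0.20000)
s*(-7) - 14 = (1/5)*(-7) - 14 = -7/5 - 14 = -77/5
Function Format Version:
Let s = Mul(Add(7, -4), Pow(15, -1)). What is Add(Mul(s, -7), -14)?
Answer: Rational(-77, 5) ≈ -15.400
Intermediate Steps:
s = Rational(1, 5) (s = Mul(3, Rational(1, 15)) = Rational(1, 5) ≈ 0.20000)
Add(Mul(s, -7), -14) = Add(Mul(Rational(1, 5), -7), -14) = Add(Rational(-7, 5), -14) = Rational(-77, 5)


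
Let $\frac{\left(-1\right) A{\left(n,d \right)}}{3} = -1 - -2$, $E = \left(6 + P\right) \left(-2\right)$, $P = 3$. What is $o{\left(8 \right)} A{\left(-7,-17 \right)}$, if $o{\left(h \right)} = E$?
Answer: $54$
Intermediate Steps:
$E = -18$ ($E = \left(6 + 3\right) \left(-2\right) = 9 \left(-2\right) = -18$)
$A{\left(n,d \right)} = -3$ ($A{\left(n,d \right)} = - 3 \left(-1 - -2\right) = - 3 \left(-1 + 2\right) = \left(-3\right) 1 = -3$)
$o{\left(h \right)} = -18$
$o{\left(8 \right)} A{\left(-7,-17 \right)} = \left(-18\right) \left(-3\right) = 54$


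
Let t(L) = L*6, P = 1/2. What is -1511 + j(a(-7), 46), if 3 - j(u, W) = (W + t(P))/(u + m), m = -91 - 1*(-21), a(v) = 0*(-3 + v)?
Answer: -15073/10 ≈ -1507.3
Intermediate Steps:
P = 1/2 ≈ 0.50000
a(v) = 0
t(L) = 6*L
m = -70 (m = -91 + 21 = -70)
j(u, W) = 3 - (3 + W)/(-70 + u) (j(u, W) = 3 - (W + 6*(1/2))/(u - 70) = 3 - (W + 3)/(-70 + u) = 3 - (3 + W)/(-70 + u))
-1511 + j(a(-7), 46) = -1511 + (-213 - 1*46 + 3*0)/(-70 + 0) = -1511 + (-213 - 46 + 0)/(-70) = -1511 - 1/70*(-259) = -1511 + 37/10 = -15073/10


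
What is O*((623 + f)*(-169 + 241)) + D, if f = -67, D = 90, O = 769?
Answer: 30784698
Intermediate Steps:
O*((623 + f)*(-169 + 241)) + D = 769*((623 - 67)*(-169 + 241)) + 90 = 769*(556*72) + 90 = 769*40032 + 90 = 30784608 + 90 = 30784698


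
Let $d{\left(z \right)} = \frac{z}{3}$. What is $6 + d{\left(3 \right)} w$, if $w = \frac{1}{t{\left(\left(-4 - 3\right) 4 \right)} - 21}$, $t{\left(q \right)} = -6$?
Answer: $\frac{161}{27} \approx 5.963$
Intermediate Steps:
$d{\left(z \right)} = \frac{z}{3}$ ($d{\left(z \right)} = z \frac{1}{3} = \frac{z}{3}$)
$w = - \frac{1}{27}$ ($w = \frac{1}{-6 - 21} = \frac{1}{-27} = - \frac{1}{27} \approx -0.037037$)
$6 + d{\left(3 \right)} w = 6 + \frac{1}{3} \cdot 3 \left(- \frac{1}{27}\right) = 6 + 1 \left(- \frac{1}{27}\right) = 6 - \frac{1}{27} = \frac{161}{27}$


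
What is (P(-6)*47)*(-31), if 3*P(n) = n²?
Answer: -17484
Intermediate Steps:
P(n) = n²/3
(P(-6)*47)*(-31) = (((⅓)*(-6)²)*47)*(-31) = (((⅓)*36)*47)*(-31) = (12*47)*(-31) = 564*(-31) = -17484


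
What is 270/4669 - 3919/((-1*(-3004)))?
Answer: -17486731/14025676 ≈ -1.2468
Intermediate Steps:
270/4669 - 3919/((-1*(-3004))) = 270*(1/4669) - 3919/3004 = 270/4669 - 3919*1/3004 = 270/4669 - 3919/3004 = -17486731/14025676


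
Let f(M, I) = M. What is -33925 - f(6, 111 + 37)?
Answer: -33931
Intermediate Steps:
-33925 - f(6, 111 + 37) = -33925 - 1*6 = -33925 - 6 = -33931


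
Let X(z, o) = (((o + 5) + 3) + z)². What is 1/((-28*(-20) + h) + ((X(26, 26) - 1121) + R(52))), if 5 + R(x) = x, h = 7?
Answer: 1/3093 ≈ 0.00032331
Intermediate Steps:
R(x) = -5 + x
X(z, o) = (8 + o + z)² (X(z, o) = (((5 + o) + 3) + z)² = ((8 + o) + z)² = (8 + o + z)²)
1/((-28*(-20) + h) + ((X(26, 26) - 1121) + R(52))) = 1/((-28*(-20) + 7) + (((8 + 26 + 26)² - 1121) + (-5 + 52))) = 1/((560 + 7) + ((60² - 1121) + 47)) = 1/(567 + ((3600 - 1121) + 47)) = 1/(567 + (2479 + 47)) = 1/(567 + 2526) = 1/3093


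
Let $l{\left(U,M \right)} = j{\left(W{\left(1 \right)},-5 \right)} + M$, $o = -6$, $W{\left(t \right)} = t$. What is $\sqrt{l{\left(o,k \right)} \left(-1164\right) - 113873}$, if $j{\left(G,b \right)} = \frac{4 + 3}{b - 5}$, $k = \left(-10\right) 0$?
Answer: $\frac{i \sqrt{2826455}}{5} \approx 336.24 i$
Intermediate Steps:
$k = 0$
$j{\left(G,b \right)} = \frac{7}{-5 + b}$
$l{\left(U,M \right)} = - \frac{7}{10} + M$ ($l{\left(U,M \right)} = \frac{7}{-5 - 5} + M = \frac{7}{-10} + M = 7 \left(- \frac{1}{10}\right) + M = - \frac{7}{10} + M$)
$\sqrt{l{\left(o,k \right)} \left(-1164\right) - 113873} = \sqrt{\left(- \frac{7}{10} + 0\right) \left(-1164\right) - 113873} = \sqrt{\left(- \frac{7}{10}\right) \left(-1164\right) - 113873} = \sqrt{\frac{4074}{5} - 113873} = \sqrt{- \frac{565291}{5}} = \frac{i \sqrt{2826455}}{5}$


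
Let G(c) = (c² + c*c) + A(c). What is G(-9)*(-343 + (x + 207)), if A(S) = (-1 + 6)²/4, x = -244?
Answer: -63935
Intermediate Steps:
A(S) = 25/4 (A(S) = 5²*(¼) = 25*(¼) = 25/4)
G(c) = 25/4 + 2*c² (G(c) = (c² + c*c) + 25/4 = (c² + c²) + 25/4 = 2*c² + 25/4 = 25/4 + 2*c²)
G(-9)*(-343 + (x + 207)) = (25/4 + 2*(-9)²)*(-343 + (-244 + 207)) = (25/4 + 2*81)*(-343 - 37) = (25/4 + 162)*(-380) = (673/4)*(-380) = -63935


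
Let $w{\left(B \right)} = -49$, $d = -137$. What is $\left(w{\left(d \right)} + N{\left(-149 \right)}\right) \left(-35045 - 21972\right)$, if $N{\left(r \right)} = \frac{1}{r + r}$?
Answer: $\frac{832619251}{298} \approx 2.794 \cdot 10^{6}$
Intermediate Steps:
$N{\left(r \right)} = \frac{1}{2 r}$
$\left(w{\left(d \right)} + N{\left(-149 \right)}\right) \left(-35045 - 21972\right) = \left(-49 + \frac{1}{2 \left(-149\right)}\right) \left(-35045 - 21972\right) = \left(-49 + \frac{1}{2} \left(- \frac{1}{149}\right)\right) \left(-57017\right) = \left(-49 - \frac{1}{298}\right) \left(-57017\right) = \left(- \frac{14603}{298}\right) \left(-57017\right) = \frac{832619251}{298}$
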